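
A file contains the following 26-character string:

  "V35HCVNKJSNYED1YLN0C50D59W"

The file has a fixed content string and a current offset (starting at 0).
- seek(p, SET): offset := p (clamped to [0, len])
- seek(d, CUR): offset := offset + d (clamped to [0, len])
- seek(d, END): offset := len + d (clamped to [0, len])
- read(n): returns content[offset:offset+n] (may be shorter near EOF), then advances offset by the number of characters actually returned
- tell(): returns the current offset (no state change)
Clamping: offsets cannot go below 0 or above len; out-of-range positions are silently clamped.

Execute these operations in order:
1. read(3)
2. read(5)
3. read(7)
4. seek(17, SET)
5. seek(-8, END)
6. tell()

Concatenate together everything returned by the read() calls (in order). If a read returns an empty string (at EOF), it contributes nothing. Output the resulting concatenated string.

Answer: V35HCVNKJSNYED1

Derivation:
After 1 (read(3)): returned 'V35', offset=3
After 2 (read(5)): returned 'HCVNK', offset=8
After 3 (read(7)): returned 'JSNYED1', offset=15
After 4 (seek(17, SET)): offset=17
After 5 (seek(-8, END)): offset=18
After 6 (tell()): offset=18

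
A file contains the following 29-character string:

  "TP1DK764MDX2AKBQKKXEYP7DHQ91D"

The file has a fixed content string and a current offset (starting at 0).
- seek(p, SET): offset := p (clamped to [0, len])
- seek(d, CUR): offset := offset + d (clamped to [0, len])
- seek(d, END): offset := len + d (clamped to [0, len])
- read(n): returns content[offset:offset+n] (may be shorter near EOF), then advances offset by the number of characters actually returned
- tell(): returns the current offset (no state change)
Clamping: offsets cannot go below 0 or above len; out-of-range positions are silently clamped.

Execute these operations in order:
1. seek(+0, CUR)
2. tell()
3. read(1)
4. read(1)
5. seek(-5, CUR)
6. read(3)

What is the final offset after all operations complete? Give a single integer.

After 1 (seek(+0, CUR)): offset=0
After 2 (tell()): offset=0
After 3 (read(1)): returned 'T', offset=1
After 4 (read(1)): returned 'P', offset=2
After 5 (seek(-5, CUR)): offset=0
After 6 (read(3)): returned 'TP1', offset=3

Answer: 3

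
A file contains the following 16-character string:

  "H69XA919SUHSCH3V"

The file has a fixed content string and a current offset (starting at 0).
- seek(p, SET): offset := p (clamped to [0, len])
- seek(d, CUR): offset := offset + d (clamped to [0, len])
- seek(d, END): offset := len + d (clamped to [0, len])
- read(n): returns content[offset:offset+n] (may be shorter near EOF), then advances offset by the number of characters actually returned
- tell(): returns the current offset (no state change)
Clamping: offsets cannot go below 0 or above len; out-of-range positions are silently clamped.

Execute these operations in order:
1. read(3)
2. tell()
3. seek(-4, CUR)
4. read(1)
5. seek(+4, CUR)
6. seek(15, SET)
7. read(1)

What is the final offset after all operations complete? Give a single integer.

Answer: 16

Derivation:
After 1 (read(3)): returned 'H69', offset=3
After 2 (tell()): offset=3
After 3 (seek(-4, CUR)): offset=0
After 4 (read(1)): returned 'H', offset=1
After 5 (seek(+4, CUR)): offset=5
After 6 (seek(15, SET)): offset=15
After 7 (read(1)): returned 'V', offset=16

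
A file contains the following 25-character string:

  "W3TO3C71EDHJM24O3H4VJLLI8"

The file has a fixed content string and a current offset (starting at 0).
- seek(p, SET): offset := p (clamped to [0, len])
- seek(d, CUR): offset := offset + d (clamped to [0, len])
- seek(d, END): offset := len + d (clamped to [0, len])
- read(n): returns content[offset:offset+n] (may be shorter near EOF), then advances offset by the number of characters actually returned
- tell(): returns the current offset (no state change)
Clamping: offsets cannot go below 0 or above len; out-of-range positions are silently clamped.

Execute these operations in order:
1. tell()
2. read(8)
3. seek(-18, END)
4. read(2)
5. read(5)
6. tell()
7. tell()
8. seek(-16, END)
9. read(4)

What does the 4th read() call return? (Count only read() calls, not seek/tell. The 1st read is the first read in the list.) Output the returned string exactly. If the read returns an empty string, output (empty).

After 1 (tell()): offset=0
After 2 (read(8)): returned 'W3TO3C71', offset=8
After 3 (seek(-18, END)): offset=7
After 4 (read(2)): returned '1E', offset=9
After 5 (read(5)): returned 'DHJM2', offset=14
After 6 (tell()): offset=14
After 7 (tell()): offset=14
After 8 (seek(-16, END)): offset=9
After 9 (read(4)): returned 'DHJM', offset=13

Answer: DHJM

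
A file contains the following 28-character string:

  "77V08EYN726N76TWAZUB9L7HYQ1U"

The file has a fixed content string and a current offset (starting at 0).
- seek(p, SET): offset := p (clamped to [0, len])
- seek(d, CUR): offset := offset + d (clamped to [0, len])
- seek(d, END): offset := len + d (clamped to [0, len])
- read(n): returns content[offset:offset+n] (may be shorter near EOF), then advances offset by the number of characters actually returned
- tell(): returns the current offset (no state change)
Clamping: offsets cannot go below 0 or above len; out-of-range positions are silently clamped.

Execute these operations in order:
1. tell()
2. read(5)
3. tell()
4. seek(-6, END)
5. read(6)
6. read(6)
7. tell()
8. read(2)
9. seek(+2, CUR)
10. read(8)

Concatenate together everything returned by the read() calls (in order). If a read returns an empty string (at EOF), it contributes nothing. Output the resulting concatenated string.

Answer: 77V087HYQ1U

Derivation:
After 1 (tell()): offset=0
After 2 (read(5)): returned '77V08', offset=5
After 3 (tell()): offset=5
After 4 (seek(-6, END)): offset=22
After 5 (read(6)): returned '7HYQ1U', offset=28
After 6 (read(6)): returned '', offset=28
After 7 (tell()): offset=28
After 8 (read(2)): returned '', offset=28
After 9 (seek(+2, CUR)): offset=28
After 10 (read(8)): returned '', offset=28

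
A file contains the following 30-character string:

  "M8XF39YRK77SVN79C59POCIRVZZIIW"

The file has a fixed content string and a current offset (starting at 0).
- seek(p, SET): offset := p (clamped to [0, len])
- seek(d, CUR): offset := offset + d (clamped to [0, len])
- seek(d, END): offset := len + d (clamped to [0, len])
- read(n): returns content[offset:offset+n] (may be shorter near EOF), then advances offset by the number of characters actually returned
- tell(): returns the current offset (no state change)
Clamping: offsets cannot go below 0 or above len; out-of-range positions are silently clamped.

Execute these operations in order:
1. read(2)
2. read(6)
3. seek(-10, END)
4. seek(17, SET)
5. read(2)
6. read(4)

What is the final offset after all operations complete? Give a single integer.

After 1 (read(2)): returned 'M8', offset=2
After 2 (read(6)): returned 'XF39YR', offset=8
After 3 (seek(-10, END)): offset=20
After 4 (seek(17, SET)): offset=17
After 5 (read(2)): returned '59', offset=19
After 6 (read(4)): returned 'POCI', offset=23

Answer: 23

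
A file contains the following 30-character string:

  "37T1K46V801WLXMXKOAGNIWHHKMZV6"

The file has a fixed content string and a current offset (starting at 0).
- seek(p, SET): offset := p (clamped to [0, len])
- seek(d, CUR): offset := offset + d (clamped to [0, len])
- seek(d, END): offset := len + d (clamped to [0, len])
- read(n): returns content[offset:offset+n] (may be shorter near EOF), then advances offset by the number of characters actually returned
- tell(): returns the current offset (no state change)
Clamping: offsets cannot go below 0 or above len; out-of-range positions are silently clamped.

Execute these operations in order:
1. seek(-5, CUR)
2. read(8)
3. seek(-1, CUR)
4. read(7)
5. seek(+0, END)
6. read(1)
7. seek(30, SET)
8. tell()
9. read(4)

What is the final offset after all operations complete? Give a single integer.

Answer: 30

Derivation:
After 1 (seek(-5, CUR)): offset=0
After 2 (read(8)): returned '37T1K46V', offset=8
After 3 (seek(-1, CUR)): offset=7
After 4 (read(7)): returned 'V801WLX', offset=14
After 5 (seek(+0, END)): offset=30
After 6 (read(1)): returned '', offset=30
After 7 (seek(30, SET)): offset=30
After 8 (tell()): offset=30
After 9 (read(4)): returned '', offset=30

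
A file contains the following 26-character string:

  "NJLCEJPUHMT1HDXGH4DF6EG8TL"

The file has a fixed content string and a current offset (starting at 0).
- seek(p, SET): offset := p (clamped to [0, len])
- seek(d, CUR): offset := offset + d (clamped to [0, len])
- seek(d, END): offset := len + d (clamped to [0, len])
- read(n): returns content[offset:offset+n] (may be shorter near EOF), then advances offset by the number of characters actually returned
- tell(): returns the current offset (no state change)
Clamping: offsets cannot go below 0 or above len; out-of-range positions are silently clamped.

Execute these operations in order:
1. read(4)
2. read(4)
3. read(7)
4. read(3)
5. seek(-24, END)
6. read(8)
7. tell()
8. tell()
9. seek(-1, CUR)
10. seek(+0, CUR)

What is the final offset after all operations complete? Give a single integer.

After 1 (read(4)): returned 'NJLC', offset=4
After 2 (read(4)): returned 'EJPU', offset=8
After 3 (read(7)): returned 'HMT1HDX', offset=15
After 4 (read(3)): returned 'GH4', offset=18
After 5 (seek(-24, END)): offset=2
After 6 (read(8)): returned 'LCEJPUHM', offset=10
After 7 (tell()): offset=10
After 8 (tell()): offset=10
After 9 (seek(-1, CUR)): offset=9
After 10 (seek(+0, CUR)): offset=9

Answer: 9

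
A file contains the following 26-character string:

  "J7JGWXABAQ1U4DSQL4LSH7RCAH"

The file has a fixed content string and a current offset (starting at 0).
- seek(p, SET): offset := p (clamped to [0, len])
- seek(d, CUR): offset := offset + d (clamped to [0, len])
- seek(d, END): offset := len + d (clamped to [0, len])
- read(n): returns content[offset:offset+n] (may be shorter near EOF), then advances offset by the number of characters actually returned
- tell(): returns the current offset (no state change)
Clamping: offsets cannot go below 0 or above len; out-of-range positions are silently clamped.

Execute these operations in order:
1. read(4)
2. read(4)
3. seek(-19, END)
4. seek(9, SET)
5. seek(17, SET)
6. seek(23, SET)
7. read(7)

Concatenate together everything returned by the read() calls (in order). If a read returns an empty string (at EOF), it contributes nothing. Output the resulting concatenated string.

After 1 (read(4)): returned 'J7JG', offset=4
After 2 (read(4)): returned 'WXAB', offset=8
After 3 (seek(-19, END)): offset=7
After 4 (seek(9, SET)): offset=9
After 5 (seek(17, SET)): offset=17
After 6 (seek(23, SET)): offset=23
After 7 (read(7)): returned 'CAH', offset=26

Answer: J7JGWXABCAH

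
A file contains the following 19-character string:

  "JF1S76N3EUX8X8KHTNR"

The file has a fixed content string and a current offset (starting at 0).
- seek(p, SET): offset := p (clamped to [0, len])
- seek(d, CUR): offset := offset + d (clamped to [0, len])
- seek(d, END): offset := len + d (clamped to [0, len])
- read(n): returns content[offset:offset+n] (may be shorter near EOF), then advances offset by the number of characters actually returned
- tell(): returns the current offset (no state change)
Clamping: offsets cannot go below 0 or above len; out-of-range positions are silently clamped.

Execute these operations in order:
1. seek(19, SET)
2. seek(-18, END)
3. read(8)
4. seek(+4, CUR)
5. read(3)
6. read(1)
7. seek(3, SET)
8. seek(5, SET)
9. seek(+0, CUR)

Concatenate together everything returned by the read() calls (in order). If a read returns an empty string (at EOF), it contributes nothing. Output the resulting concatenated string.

After 1 (seek(19, SET)): offset=19
After 2 (seek(-18, END)): offset=1
After 3 (read(8)): returned 'F1S76N3E', offset=9
After 4 (seek(+4, CUR)): offset=13
After 5 (read(3)): returned '8KH', offset=16
After 6 (read(1)): returned 'T', offset=17
After 7 (seek(3, SET)): offset=3
After 8 (seek(5, SET)): offset=5
After 9 (seek(+0, CUR)): offset=5

Answer: F1S76N3E8KHT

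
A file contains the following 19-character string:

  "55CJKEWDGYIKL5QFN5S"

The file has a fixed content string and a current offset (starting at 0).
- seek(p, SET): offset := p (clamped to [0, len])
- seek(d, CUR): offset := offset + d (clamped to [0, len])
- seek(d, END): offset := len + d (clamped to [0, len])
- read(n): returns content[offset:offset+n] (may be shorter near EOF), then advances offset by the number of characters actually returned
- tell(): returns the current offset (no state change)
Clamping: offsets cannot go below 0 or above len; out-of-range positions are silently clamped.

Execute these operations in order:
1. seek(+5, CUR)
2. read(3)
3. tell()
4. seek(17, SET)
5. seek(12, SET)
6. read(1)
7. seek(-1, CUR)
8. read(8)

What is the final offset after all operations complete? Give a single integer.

After 1 (seek(+5, CUR)): offset=5
After 2 (read(3)): returned 'EWD', offset=8
After 3 (tell()): offset=8
After 4 (seek(17, SET)): offset=17
After 5 (seek(12, SET)): offset=12
After 6 (read(1)): returned 'L', offset=13
After 7 (seek(-1, CUR)): offset=12
After 8 (read(8)): returned 'L5QFN5S', offset=19

Answer: 19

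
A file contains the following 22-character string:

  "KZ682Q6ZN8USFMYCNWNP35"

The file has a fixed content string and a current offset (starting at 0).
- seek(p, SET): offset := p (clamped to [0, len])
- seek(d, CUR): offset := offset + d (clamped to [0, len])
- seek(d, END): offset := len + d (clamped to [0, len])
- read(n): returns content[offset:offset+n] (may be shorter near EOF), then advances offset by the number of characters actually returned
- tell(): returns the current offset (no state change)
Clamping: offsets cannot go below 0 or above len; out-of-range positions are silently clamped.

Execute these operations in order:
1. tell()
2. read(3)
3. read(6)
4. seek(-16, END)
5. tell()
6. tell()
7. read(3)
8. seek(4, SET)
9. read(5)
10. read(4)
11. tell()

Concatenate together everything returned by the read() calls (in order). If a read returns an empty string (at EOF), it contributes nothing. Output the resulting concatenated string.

Answer: KZ682Q6ZN6ZN2Q6ZN8USF

Derivation:
After 1 (tell()): offset=0
After 2 (read(3)): returned 'KZ6', offset=3
After 3 (read(6)): returned '82Q6ZN', offset=9
After 4 (seek(-16, END)): offset=6
After 5 (tell()): offset=6
After 6 (tell()): offset=6
After 7 (read(3)): returned '6ZN', offset=9
After 8 (seek(4, SET)): offset=4
After 9 (read(5)): returned '2Q6ZN', offset=9
After 10 (read(4)): returned '8USF', offset=13
After 11 (tell()): offset=13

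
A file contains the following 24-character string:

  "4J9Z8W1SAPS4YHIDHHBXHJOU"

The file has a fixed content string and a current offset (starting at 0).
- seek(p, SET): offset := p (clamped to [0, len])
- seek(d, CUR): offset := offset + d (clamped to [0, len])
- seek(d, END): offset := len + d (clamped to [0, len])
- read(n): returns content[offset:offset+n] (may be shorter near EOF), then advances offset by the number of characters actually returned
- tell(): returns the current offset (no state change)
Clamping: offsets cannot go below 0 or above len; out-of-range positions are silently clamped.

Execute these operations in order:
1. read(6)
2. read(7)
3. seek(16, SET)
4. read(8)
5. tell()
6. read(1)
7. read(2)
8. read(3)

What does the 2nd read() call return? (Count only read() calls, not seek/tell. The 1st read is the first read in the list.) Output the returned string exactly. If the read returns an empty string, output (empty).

After 1 (read(6)): returned '4J9Z8W', offset=6
After 2 (read(7)): returned '1SAPS4Y', offset=13
After 3 (seek(16, SET)): offset=16
After 4 (read(8)): returned 'HHBXHJOU', offset=24
After 5 (tell()): offset=24
After 6 (read(1)): returned '', offset=24
After 7 (read(2)): returned '', offset=24
After 8 (read(3)): returned '', offset=24

Answer: 1SAPS4Y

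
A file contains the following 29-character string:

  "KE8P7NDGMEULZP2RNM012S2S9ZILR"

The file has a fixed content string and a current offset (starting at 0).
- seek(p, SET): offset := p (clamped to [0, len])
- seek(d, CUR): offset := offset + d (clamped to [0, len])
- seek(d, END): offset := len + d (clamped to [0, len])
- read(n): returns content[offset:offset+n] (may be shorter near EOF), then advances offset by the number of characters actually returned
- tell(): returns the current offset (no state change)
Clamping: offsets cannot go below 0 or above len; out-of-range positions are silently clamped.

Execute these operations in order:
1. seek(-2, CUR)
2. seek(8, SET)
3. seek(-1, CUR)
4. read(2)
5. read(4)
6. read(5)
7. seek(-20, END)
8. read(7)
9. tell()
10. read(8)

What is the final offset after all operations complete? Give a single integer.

After 1 (seek(-2, CUR)): offset=0
After 2 (seek(8, SET)): offset=8
After 3 (seek(-1, CUR)): offset=7
After 4 (read(2)): returned 'GM', offset=9
After 5 (read(4)): returned 'EULZ', offset=13
After 6 (read(5)): returned 'P2RNM', offset=18
After 7 (seek(-20, END)): offset=9
After 8 (read(7)): returned 'EULZP2R', offset=16
After 9 (tell()): offset=16
After 10 (read(8)): returned 'NM012S2S', offset=24

Answer: 24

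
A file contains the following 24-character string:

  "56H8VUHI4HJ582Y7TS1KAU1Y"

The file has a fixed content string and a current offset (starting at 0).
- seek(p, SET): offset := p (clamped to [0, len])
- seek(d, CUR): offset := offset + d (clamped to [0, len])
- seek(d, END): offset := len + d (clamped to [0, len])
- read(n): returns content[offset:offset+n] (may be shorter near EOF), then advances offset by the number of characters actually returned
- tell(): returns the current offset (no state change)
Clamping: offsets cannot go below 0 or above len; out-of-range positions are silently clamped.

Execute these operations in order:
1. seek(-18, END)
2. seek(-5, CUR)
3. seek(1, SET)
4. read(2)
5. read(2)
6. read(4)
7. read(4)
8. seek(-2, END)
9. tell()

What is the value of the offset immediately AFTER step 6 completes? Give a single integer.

After 1 (seek(-18, END)): offset=6
After 2 (seek(-5, CUR)): offset=1
After 3 (seek(1, SET)): offset=1
After 4 (read(2)): returned '6H', offset=3
After 5 (read(2)): returned '8V', offset=5
After 6 (read(4)): returned 'UHI4', offset=9

Answer: 9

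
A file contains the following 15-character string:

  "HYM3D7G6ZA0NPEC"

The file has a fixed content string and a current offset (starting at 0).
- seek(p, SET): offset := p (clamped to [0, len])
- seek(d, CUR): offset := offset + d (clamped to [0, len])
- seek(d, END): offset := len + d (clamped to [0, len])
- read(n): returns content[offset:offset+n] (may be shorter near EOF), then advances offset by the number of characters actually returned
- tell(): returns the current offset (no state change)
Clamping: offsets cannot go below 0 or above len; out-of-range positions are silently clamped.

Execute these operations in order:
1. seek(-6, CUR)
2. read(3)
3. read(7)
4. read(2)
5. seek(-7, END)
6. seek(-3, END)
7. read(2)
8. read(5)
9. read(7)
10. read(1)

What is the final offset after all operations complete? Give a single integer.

After 1 (seek(-6, CUR)): offset=0
After 2 (read(3)): returned 'HYM', offset=3
After 3 (read(7)): returned '3D7G6ZA', offset=10
After 4 (read(2)): returned '0N', offset=12
After 5 (seek(-7, END)): offset=8
After 6 (seek(-3, END)): offset=12
After 7 (read(2)): returned 'PE', offset=14
After 8 (read(5)): returned 'C', offset=15
After 9 (read(7)): returned '', offset=15
After 10 (read(1)): returned '', offset=15

Answer: 15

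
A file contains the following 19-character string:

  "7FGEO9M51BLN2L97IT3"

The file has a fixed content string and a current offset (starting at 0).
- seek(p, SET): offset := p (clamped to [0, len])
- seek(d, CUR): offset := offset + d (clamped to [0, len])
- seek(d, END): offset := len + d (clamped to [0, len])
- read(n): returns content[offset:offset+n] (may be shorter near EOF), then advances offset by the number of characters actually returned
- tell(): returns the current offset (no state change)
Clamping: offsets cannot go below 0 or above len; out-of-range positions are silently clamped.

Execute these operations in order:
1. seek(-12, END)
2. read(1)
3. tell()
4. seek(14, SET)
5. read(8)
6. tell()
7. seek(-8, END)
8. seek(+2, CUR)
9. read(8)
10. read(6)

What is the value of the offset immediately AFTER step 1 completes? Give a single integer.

Answer: 7

Derivation:
After 1 (seek(-12, END)): offset=7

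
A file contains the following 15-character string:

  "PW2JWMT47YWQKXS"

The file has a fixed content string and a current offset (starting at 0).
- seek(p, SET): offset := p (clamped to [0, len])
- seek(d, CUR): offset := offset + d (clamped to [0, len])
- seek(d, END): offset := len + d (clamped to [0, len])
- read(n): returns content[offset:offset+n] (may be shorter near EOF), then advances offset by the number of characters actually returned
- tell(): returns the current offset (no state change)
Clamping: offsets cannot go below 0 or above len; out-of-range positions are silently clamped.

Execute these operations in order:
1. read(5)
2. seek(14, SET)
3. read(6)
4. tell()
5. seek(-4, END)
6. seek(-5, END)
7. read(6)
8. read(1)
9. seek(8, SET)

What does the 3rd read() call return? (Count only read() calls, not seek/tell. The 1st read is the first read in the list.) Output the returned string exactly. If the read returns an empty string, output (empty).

Answer: WQKXS

Derivation:
After 1 (read(5)): returned 'PW2JW', offset=5
After 2 (seek(14, SET)): offset=14
After 3 (read(6)): returned 'S', offset=15
After 4 (tell()): offset=15
After 5 (seek(-4, END)): offset=11
After 6 (seek(-5, END)): offset=10
After 7 (read(6)): returned 'WQKXS', offset=15
After 8 (read(1)): returned '', offset=15
After 9 (seek(8, SET)): offset=8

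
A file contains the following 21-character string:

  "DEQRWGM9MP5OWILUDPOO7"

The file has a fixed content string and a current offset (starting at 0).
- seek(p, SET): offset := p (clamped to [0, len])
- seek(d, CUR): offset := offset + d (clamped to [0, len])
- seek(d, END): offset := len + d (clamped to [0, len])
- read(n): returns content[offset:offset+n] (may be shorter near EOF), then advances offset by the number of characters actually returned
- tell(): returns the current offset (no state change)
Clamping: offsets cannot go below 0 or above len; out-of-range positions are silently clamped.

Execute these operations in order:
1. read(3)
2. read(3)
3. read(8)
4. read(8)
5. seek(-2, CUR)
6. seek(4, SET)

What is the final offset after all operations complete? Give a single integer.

After 1 (read(3)): returned 'DEQ', offset=3
After 2 (read(3)): returned 'RWG', offset=6
After 3 (read(8)): returned 'M9MP5OWI', offset=14
After 4 (read(8)): returned 'LUDPOO7', offset=21
After 5 (seek(-2, CUR)): offset=19
After 6 (seek(4, SET)): offset=4

Answer: 4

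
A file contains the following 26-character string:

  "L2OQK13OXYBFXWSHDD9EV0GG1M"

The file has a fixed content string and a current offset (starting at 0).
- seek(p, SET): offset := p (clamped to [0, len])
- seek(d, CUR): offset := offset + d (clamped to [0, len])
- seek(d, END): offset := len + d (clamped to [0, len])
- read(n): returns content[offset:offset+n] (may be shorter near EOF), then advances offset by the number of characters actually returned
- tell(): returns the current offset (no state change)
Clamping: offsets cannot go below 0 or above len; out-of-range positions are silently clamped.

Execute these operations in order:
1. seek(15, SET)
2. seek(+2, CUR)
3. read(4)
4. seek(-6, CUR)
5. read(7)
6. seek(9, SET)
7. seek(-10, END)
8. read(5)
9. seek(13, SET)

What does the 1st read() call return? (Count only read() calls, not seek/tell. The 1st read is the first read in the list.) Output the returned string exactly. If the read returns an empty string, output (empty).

Answer: D9EV

Derivation:
After 1 (seek(15, SET)): offset=15
After 2 (seek(+2, CUR)): offset=17
After 3 (read(4)): returned 'D9EV', offset=21
After 4 (seek(-6, CUR)): offset=15
After 5 (read(7)): returned 'HDD9EV0', offset=22
After 6 (seek(9, SET)): offset=9
After 7 (seek(-10, END)): offset=16
After 8 (read(5)): returned 'DD9EV', offset=21
After 9 (seek(13, SET)): offset=13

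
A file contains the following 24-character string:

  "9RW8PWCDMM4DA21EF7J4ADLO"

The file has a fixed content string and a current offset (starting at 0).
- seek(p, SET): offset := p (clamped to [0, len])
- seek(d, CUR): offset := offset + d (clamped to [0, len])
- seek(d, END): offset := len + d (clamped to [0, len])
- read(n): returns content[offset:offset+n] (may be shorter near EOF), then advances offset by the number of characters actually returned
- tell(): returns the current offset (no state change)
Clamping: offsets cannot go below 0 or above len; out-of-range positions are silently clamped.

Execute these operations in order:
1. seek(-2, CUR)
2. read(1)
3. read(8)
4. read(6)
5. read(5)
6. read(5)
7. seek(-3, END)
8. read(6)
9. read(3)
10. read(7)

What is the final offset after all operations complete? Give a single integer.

After 1 (seek(-2, CUR)): offset=0
After 2 (read(1)): returned '9', offset=1
After 3 (read(8)): returned 'RW8PWCDM', offset=9
After 4 (read(6)): returned 'M4DA21', offset=15
After 5 (read(5)): returned 'EF7J4', offset=20
After 6 (read(5)): returned 'ADLO', offset=24
After 7 (seek(-3, END)): offset=21
After 8 (read(6)): returned 'DLO', offset=24
After 9 (read(3)): returned '', offset=24
After 10 (read(7)): returned '', offset=24

Answer: 24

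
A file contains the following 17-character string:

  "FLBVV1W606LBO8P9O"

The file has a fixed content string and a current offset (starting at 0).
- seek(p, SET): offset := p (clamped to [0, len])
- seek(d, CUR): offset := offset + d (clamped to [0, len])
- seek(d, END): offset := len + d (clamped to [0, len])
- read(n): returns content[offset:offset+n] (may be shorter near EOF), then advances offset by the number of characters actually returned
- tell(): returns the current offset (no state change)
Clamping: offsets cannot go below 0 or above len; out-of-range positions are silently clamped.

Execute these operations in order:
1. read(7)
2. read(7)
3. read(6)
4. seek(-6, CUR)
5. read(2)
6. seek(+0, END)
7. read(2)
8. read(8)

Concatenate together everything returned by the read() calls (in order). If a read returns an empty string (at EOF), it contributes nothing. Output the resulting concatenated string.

After 1 (read(7)): returned 'FLBVV1W', offset=7
After 2 (read(7)): returned '606LBO8', offset=14
After 3 (read(6)): returned 'P9O', offset=17
After 4 (seek(-6, CUR)): offset=11
After 5 (read(2)): returned 'BO', offset=13
After 6 (seek(+0, END)): offset=17
After 7 (read(2)): returned '', offset=17
After 8 (read(8)): returned '', offset=17

Answer: FLBVV1W606LBO8P9OBO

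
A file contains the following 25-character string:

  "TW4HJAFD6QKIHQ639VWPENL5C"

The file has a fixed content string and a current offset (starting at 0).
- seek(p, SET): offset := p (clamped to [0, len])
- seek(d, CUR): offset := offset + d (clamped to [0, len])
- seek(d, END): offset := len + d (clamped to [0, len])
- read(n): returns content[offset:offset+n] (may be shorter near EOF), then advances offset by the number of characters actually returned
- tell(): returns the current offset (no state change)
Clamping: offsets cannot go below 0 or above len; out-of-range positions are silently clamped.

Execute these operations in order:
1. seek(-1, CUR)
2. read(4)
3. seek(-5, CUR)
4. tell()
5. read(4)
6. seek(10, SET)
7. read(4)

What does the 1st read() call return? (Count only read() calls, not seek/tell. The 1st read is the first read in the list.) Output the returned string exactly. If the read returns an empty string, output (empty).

After 1 (seek(-1, CUR)): offset=0
After 2 (read(4)): returned 'TW4H', offset=4
After 3 (seek(-5, CUR)): offset=0
After 4 (tell()): offset=0
After 5 (read(4)): returned 'TW4H', offset=4
After 6 (seek(10, SET)): offset=10
After 7 (read(4)): returned 'KIHQ', offset=14

Answer: TW4H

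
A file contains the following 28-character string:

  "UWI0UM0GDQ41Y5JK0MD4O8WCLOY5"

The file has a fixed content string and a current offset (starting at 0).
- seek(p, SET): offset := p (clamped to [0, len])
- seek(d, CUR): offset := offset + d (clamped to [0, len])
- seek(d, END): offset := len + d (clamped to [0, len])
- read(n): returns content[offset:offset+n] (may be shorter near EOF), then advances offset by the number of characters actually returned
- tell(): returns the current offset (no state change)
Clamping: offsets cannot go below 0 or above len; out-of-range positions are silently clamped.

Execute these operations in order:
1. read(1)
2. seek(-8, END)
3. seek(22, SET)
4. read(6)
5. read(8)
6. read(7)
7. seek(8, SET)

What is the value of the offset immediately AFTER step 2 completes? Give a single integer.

Answer: 20

Derivation:
After 1 (read(1)): returned 'U', offset=1
After 2 (seek(-8, END)): offset=20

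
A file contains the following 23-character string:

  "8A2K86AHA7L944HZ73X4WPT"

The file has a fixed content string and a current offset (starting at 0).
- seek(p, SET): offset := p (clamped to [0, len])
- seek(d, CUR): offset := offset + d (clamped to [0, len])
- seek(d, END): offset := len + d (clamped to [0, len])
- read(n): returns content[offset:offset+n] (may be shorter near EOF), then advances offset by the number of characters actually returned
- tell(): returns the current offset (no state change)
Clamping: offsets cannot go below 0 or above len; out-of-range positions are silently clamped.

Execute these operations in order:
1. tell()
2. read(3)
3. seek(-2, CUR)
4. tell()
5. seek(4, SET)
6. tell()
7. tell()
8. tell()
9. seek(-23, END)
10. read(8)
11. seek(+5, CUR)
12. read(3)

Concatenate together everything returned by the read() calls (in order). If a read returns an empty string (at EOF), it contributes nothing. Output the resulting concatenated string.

After 1 (tell()): offset=0
After 2 (read(3)): returned '8A2', offset=3
After 3 (seek(-2, CUR)): offset=1
After 4 (tell()): offset=1
After 5 (seek(4, SET)): offset=4
After 6 (tell()): offset=4
After 7 (tell()): offset=4
After 8 (tell()): offset=4
After 9 (seek(-23, END)): offset=0
After 10 (read(8)): returned '8A2K86AH', offset=8
After 11 (seek(+5, CUR)): offset=13
After 12 (read(3)): returned '4HZ', offset=16

Answer: 8A28A2K86AH4HZ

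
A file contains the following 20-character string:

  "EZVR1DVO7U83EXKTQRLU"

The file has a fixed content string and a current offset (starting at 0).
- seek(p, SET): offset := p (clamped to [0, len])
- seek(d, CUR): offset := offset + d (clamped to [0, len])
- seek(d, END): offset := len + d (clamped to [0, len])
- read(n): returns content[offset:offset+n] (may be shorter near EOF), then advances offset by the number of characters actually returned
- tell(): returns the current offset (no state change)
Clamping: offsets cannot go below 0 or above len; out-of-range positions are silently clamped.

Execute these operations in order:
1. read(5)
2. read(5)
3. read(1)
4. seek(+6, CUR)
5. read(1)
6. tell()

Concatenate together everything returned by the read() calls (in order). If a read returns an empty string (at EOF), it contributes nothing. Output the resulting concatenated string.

After 1 (read(5)): returned 'EZVR1', offset=5
After 2 (read(5)): returned 'DVO7U', offset=10
After 3 (read(1)): returned '8', offset=11
After 4 (seek(+6, CUR)): offset=17
After 5 (read(1)): returned 'R', offset=18
After 6 (tell()): offset=18

Answer: EZVR1DVO7U8R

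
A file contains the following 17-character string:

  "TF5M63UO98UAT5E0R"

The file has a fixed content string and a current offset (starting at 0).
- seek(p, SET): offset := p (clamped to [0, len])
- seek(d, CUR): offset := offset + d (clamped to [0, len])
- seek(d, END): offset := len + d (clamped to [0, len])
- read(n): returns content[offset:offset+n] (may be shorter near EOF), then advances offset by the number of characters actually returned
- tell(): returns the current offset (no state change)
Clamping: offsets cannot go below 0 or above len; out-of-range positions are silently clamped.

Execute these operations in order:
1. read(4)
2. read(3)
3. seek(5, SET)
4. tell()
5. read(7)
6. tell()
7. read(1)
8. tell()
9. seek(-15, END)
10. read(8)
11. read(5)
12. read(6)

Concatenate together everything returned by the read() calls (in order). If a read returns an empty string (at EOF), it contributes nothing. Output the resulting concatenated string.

Answer: TF5M63U3UO98UAT5M63UO98UAT5E0R

Derivation:
After 1 (read(4)): returned 'TF5M', offset=4
After 2 (read(3)): returned '63U', offset=7
After 3 (seek(5, SET)): offset=5
After 4 (tell()): offset=5
After 5 (read(7)): returned '3UO98UA', offset=12
After 6 (tell()): offset=12
After 7 (read(1)): returned 'T', offset=13
After 8 (tell()): offset=13
After 9 (seek(-15, END)): offset=2
After 10 (read(8)): returned '5M63UO98', offset=10
After 11 (read(5)): returned 'UAT5E', offset=15
After 12 (read(6)): returned '0R', offset=17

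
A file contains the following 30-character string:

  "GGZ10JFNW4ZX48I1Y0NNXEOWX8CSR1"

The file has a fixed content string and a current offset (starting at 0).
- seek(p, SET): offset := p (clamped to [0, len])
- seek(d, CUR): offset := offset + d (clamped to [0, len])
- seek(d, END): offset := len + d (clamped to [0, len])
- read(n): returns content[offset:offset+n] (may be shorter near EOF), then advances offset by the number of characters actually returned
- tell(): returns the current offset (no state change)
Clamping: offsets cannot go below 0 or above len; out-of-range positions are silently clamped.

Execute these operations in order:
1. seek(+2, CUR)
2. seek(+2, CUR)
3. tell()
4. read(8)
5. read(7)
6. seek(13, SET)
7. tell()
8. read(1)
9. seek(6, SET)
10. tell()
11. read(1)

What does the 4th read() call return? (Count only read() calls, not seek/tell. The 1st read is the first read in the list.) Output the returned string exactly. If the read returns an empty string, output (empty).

Answer: F

Derivation:
After 1 (seek(+2, CUR)): offset=2
After 2 (seek(+2, CUR)): offset=4
After 3 (tell()): offset=4
After 4 (read(8)): returned '0JFNW4ZX', offset=12
After 5 (read(7)): returned '48I1Y0N', offset=19
After 6 (seek(13, SET)): offset=13
After 7 (tell()): offset=13
After 8 (read(1)): returned '8', offset=14
After 9 (seek(6, SET)): offset=6
After 10 (tell()): offset=6
After 11 (read(1)): returned 'F', offset=7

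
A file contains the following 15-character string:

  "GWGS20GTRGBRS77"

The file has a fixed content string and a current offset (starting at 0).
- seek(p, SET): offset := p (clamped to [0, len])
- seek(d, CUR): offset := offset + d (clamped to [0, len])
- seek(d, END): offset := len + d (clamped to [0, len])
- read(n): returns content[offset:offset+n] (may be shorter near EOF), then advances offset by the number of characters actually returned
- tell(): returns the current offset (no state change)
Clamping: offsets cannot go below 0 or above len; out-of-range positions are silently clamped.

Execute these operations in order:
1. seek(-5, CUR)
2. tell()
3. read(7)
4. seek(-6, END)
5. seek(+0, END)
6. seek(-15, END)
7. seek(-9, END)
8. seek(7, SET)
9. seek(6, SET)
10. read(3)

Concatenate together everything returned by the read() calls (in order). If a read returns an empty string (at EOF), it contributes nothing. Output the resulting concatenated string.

After 1 (seek(-5, CUR)): offset=0
After 2 (tell()): offset=0
After 3 (read(7)): returned 'GWGS20G', offset=7
After 4 (seek(-6, END)): offset=9
After 5 (seek(+0, END)): offset=15
After 6 (seek(-15, END)): offset=0
After 7 (seek(-9, END)): offset=6
After 8 (seek(7, SET)): offset=7
After 9 (seek(6, SET)): offset=6
After 10 (read(3)): returned 'GTR', offset=9

Answer: GWGS20GGTR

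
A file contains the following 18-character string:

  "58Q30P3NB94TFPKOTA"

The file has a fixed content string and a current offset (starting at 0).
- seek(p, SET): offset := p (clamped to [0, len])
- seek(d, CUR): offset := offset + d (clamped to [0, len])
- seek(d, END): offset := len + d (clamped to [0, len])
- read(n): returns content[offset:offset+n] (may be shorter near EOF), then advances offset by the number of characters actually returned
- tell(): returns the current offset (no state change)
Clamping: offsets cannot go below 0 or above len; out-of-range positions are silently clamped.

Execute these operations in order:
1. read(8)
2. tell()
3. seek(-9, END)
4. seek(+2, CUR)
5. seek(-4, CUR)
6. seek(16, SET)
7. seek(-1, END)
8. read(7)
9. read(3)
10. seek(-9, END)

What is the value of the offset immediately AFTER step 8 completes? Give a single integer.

After 1 (read(8)): returned '58Q30P3N', offset=8
After 2 (tell()): offset=8
After 3 (seek(-9, END)): offset=9
After 4 (seek(+2, CUR)): offset=11
After 5 (seek(-4, CUR)): offset=7
After 6 (seek(16, SET)): offset=16
After 7 (seek(-1, END)): offset=17
After 8 (read(7)): returned 'A', offset=18

Answer: 18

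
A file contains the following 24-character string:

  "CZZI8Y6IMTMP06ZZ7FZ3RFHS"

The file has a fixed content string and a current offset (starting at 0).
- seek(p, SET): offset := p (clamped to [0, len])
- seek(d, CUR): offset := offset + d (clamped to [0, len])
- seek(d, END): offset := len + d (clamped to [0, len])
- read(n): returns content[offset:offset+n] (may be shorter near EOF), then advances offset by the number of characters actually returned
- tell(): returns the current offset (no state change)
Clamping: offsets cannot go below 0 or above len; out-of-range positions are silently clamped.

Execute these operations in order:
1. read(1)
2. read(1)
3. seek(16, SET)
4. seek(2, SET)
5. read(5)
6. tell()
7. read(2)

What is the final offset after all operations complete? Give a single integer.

After 1 (read(1)): returned 'C', offset=1
After 2 (read(1)): returned 'Z', offset=2
After 3 (seek(16, SET)): offset=16
After 4 (seek(2, SET)): offset=2
After 5 (read(5)): returned 'ZI8Y6', offset=7
After 6 (tell()): offset=7
After 7 (read(2)): returned 'IM', offset=9

Answer: 9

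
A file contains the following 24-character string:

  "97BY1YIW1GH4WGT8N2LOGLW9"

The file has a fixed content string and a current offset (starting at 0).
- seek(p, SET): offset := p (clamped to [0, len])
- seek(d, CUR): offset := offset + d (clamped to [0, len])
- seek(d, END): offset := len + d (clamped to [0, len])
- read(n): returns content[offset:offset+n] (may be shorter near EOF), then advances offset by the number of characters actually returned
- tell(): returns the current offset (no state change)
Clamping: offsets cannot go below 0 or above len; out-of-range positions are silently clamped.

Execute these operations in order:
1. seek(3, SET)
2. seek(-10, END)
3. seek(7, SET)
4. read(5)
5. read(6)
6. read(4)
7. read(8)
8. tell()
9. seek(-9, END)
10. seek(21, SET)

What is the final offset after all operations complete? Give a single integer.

Answer: 21

Derivation:
After 1 (seek(3, SET)): offset=3
After 2 (seek(-10, END)): offset=14
After 3 (seek(7, SET)): offset=7
After 4 (read(5)): returned 'W1GH4', offset=12
After 5 (read(6)): returned 'WGT8N2', offset=18
After 6 (read(4)): returned 'LOGL', offset=22
After 7 (read(8)): returned 'W9', offset=24
After 8 (tell()): offset=24
After 9 (seek(-9, END)): offset=15
After 10 (seek(21, SET)): offset=21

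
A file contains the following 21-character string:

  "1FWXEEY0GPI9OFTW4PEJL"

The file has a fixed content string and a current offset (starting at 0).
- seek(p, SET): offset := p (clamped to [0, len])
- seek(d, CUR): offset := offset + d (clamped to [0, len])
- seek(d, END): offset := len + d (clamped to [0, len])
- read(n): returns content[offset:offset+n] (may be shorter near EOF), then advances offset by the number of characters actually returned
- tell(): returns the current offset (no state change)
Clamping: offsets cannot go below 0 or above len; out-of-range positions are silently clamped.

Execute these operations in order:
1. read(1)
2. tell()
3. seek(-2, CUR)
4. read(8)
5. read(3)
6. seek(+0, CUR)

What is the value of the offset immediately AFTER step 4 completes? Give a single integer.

After 1 (read(1)): returned '1', offset=1
After 2 (tell()): offset=1
After 3 (seek(-2, CUR)): offset=0
After 4 (read(8)): returned '1FWXEEY0', offset=8

Answer: 8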